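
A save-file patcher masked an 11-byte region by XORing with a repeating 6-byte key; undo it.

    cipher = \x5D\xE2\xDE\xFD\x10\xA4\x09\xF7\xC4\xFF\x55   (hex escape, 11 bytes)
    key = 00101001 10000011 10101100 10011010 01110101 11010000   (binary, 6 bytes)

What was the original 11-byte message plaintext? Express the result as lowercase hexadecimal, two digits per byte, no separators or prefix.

7461726765742074686520

The 6-byte key repeats, so the effective keystream is 29 83 ac 9a 75 d0 29 83 ac 9a 75.
byte 0:  93 XOR  41 = 116
byte 1: 226 XOR 131 =  97
byte 2: 222 XOR 172 = 114
byte 3: 253 XOR 154 = 103
byte 4:  16 XOR 117 = 101
byte 5: 164 XOR 208 = 116
byte 6:   9 XOR  41 =  32
byte 7: 247 XOR 131 = 116
byte 8: 196 XOR 172 = 104
byte 9: 255 XOR 154 = 101
byte 10:  85 XOR 117 =  32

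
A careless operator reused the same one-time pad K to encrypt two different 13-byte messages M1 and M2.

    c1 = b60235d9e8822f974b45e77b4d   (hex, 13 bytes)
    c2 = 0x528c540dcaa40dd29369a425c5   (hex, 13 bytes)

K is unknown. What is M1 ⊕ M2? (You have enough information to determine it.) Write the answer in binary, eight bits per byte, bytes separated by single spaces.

11100100 10001110 01100001 11010100 00100010 00100110 00100010 01000101 11011000 00101100 01000011 01011110 10001000

c1 ⊕ c2 = (M1 ⊕ K) ⊕ (M2 ⊕ K) = M1 ⊕ M2 — the shared key cancels under XOR.
byte 0: b6 XOR 52 = e4
byte 1: 02 XOR 8c = 8e
byte 2: 35 XOR 54 = 61
byte 3: d9 XOR 0d = d4
byte 4: e8 XOR ca = 22
byte 5: 82 XOR a4 = 26
byte 6: 2f XOR 0d = 22
byte 7: 97 XOR d2 = 45
byte 8: 4b XOR 93 = d8
byte 9: 45 XOR 69 = 2c
byte 10: e7 XOR a4 = 43
byte 11: 7b XOR 25 = 5e
byte 12: 4d XOR c5 = 88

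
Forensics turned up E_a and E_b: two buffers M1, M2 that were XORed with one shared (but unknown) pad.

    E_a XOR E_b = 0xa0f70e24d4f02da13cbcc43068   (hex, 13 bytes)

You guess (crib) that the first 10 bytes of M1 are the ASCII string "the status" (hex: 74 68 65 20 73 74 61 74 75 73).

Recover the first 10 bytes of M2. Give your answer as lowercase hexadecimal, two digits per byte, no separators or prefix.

Since E_a ⊕ E_b = M1 ⊕ M2, XORing with the guessed M1 bytes yields the corresponding M2 bytes: M2 = (E_a ⊕ E_b) ⊕ M1.
a0 ⊕ 74 = d4
f7 ⊕ 68 = 9f
0e ⊕ 65 = 6b
24 ⊕ 20 = 04
d4 ⊕ 73 = a7
f0 ⊕ 74 = 84
2d ⊕ 61 = 4c
a1 ⊕ 74 = d5
3c ⊕ 75 = 49
bc ⊕ 73 = cf

d49f6b04a7844cd549cf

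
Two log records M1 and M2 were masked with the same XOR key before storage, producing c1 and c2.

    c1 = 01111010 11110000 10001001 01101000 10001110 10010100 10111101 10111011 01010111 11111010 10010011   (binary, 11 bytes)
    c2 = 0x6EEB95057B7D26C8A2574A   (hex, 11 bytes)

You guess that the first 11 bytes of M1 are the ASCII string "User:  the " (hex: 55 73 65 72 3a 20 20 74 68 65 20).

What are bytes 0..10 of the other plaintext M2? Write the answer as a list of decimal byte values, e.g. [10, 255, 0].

First, c1 ⊕ c2 = (M1 ⊕ K) ⊕ (M2 ⊕ K) = M1 ⊕ M2, so the key drops out. Then M2 = (M1 ⊕ M2) ⊕ M1 over the first 11 bytes.
byte 0: (7a xor 6e) xor 55 = 14 xor 55 = 41
byte 1: (f0 xor eb) xor 73 = 1b xor 73 = 68
byte 2: (89 xor 95) xor 65 = 1c xor 65 = 79
byte 3: (68 xor 05) xor 72 = 6d xor 72 = 1f
byte 4: (8e xor 7b) xor 3a = f5 xor 3a = cf
byte 5: (94 xor 7d) xor 20 = e9 xor 20 = c9
byte 6: (bd xor 26) xor 20 = 9b xor 20 = bb
byte 7: (bb xor c8) xor 74 = 73 xor 74 = 07
byte 8: (57 xor a2) xor 68 = f5 xor 68 = 9d
byte 9: (fa xor 57) xor 65 = ad xor 65 = c8
byte 10: (93 xor 4a) xor 20 = d9 xor 20 = f9

[65, 104, 121, 31, 207, 201, 187, 7, 157, 200, 249]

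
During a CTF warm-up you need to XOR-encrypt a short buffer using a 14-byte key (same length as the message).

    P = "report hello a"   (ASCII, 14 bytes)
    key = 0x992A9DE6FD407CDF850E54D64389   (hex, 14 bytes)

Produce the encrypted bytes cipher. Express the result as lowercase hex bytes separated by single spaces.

72 XOR 99 = eb
65 XOR 2a = 4f
70 XOR 9d = ed
6f XOR e6 = 89
72 XOR fd = 8f
74 XOR 40 = 34
20 XOR 7c = 5c
68 XOR df = b7
65 XOR 85 = e0
6c XOR 0e = 62
6c XOR 54 = 38
6f XOR d6 = b9
20 XOR 43 = 63
61 XOR 89 = e8

eb 4f ed 89 8f 34 5c b7 e0 62 38 b9 63 e8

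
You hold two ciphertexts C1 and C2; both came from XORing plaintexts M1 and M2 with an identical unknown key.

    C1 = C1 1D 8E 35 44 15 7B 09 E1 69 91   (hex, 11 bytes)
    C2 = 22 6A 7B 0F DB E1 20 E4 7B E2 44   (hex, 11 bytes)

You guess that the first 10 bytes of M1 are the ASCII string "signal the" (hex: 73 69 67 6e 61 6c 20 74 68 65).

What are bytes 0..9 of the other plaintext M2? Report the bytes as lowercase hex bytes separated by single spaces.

90 1e 92 54 fe 98 7b 99 f2 ee

First, C1 ⊕ C2 = (M1 ⊕ K) ⊕ (M2 ⊕ K) = M1 ⊕ M2, so the key drops out. Then M2 = (M1 ⊕ M2) ⊕ M1 over the first 10 bytes.
byte 0: (c1 ⊕ 22) ⊕ 73 = e3 ⊕ 73 = 90
byte 1: (1d ⊕ 6a) ⊕ 69 = 77 ⊕ 69 = 1e
byte 2: (8e ⊕ 7b) ⊕ 67 = f5 ⊕ 67 = 92
byte 3: (35 ⊕ 0f) ⊕ 6e = 3a ⊕ 6e = 54
byte 4: (44 ⊕ db) ⊕ 61 = 9f ⊕ 61 = fe
byte 5: (15 ⊕ e1) ⊕ 6c = f4 ⊕ 6c = 98
byte 6: (7b ⊕ 20) ⊕ 20 = 5b ⊕ 20 = 7b
byte 7: (09 ⊕ e4) ⊕ 74 = ed ⊕ 74 = 99
byte 8: (e1 ⊕ 7b) ⊕ 68 = 9a ⊕ 68 = f2
byte 9: (69 ⊕ e2) ⊕ 65 = 8b ⊕ 65 = ee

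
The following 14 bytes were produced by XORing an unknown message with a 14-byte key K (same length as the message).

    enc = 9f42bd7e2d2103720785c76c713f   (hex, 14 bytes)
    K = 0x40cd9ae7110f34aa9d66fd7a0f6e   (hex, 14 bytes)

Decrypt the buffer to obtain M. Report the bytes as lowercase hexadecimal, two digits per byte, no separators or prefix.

df8f27993c2e37d89ae33a167e51

byte 0: 10011111 xor 01000000 = 11011111
byte 1: 01000010 xor 11001101 = 10001111
byte 2: 10111101 xor 10011010 = 00100111
byte 3: 01111110 xor 11100111 = 10011001
byte 4: 00101101 xor 00010001 = 00111100
byte 5: 00100001 xor 00001111 = 00101110
byte 6: 00000011 xor 00110100 = 00110111
byte 7: 01110010 xor 10101010 = 11011000
byte 8: 00000111 xor 10011101 = 10011010
byte 9: 10000101 xor 01100110 = 11100011
byte 10: 11000111 xor 11111101 = 00111010
byte 11: 01101100 xor 01111010 = 00010110
byte 12: 01110001 xor 00001111 = 01111110
byte 13: 00111111 xor 01101110 = 01010001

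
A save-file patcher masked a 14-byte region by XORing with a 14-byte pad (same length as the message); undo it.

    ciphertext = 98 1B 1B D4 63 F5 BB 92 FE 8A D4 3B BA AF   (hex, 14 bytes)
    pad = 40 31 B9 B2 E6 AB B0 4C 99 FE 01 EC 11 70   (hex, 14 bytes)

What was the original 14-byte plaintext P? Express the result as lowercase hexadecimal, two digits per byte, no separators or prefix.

d82aa266855e0bde6774d5d7abdf

XOR is its own inverse, so applying the key byte-wise gives the result directly.
byte 0: 152 ⊕  64 = 216
byte 1:  27 ⊕  49 =  42
byte 2:  27 ⊕ 185 = 162
byte 3: 212 ⊕ 178 = 102
byte 4:  99 ⊕ 230 = 133
byte 5: 245 ⊕ 171 =  94
byte 6: 187 ⊕ 176 =  11
byte 7: 146 ⊕  76 = 222
byte 8: 254 ⊕ 153 = 103
byte 9: 138 ⊕ 254 = 116
byte 10: 212 ⊕   1 = 213
byte 11:  59 ⊕ 236 = 215
byte 12: 186 ⊕  17 = 171
byte 13: 175 ⊕ 112 = 223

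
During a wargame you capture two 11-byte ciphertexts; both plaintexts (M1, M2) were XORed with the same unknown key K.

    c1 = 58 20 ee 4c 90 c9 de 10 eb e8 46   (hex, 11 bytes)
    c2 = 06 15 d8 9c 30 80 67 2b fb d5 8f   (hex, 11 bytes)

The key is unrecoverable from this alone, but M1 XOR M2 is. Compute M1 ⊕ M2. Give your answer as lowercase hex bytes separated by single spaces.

5e 35 36 d0 a0 49 b9 3b 10 3d c9

c1 ⊕ c2 = (M1 ⊕ K) ⊕ (M2 ⊕ K) = M1 ⊕ M2 — the shared key cancels under XOR.
byte 0: 58 ⊕ 06 = 5e
byte 1: 20 ⊕ 15 = 35
byte 2: ee ⊕ d8 = 36
byte 3: 4c ⊕ 9c = d0
byte 4: 90 ⊕ 30 = a0
byte 5: c9 ⊕ 80 = 49
byte 6: de ⊕ 67 = b9
byte 7: 10 ⊕ 2b = 3b
byte 8: eb ⊕ fb = 10
byte 9: e8 ⊕ d5 = 3d
byte 10: 46 ⊕ 8f = c9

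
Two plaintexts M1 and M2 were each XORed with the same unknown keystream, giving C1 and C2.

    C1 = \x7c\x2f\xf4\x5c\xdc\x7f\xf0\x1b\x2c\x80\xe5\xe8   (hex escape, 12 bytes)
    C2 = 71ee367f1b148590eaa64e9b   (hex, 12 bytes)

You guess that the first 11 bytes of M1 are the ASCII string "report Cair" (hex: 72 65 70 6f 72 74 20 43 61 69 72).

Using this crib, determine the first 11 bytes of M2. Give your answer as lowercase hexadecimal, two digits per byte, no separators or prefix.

First, C1 ⊕ C2 = (M1 ⊕ K) ⊕ (M2 ⊕ K) = M1 ⊕ M2, so the key drops out. Then M2 = (M1 ⊕ M2) ⊕ M1 over the first 11 bytes.
byte 0: (7c xor 71) xor 72 = 0d xor 72 = 7f
byte 1: (2f xor ee) xor 65 = c1 xor 65 = a4
byte 2: (f4 xor 36) xor 70 = c2 xor 70 = b2
byte 3: (5c xor 7f) xor 6f = 23 xor 6f = 4c
byte 4: (dc xor 1b) xor 72 = c7 xor 72 = b5
byte 5: (7f xor 14) xor 74 = 6b xor 74 = 1f
byte 6: (f0 xor 85) xor 20 = 75 xor 20 = 55
byte 7: (1b xor 90) xor 43 = 8b xor 43 = c8
byte 8: (2c xor ea) xor 61 = c6 xor 61 = a7
byte 9: (80 xor a6) xor 69 = 26 xor 69 = 4f
byte 10: (e5 xor 4e) xor 72 = ab xor 72 = d9

7fa4b24cb51f55c8a74fd9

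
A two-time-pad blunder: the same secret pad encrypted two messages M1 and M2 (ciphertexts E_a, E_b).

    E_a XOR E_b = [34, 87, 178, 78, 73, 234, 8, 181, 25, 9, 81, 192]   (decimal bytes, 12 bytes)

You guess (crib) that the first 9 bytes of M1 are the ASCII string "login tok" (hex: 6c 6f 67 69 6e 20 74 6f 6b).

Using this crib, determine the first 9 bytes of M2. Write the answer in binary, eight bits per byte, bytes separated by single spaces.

Since E_a ⊕ E_b = M1 ⊕ M2, XORing with the guessed M1 bytes yields the corresponding M2 bytes: M2 = (E_a ⊕ E_b) ⊕ M1.
byte 0: 00100010 xor 01101100 = 01001110
byte 1: 01010111 xor 01101111 = 00111000
byte 2: 10110010 xor 01100111 = 11010101
byte 3: 01001110 xor 01101001 = 00100111
byte 4: 01001001 xor 01101110 = 00100111
byte 5: 11101010 xor 00100000 = 11001010
byte 6: 00001000 xor 01110100 = 01111100
byte 7: 10110101 xor 01101111 = 11011010
byte 8: 00011001 xor 01101011 = 01110010

01001110 00111000 11010101 00100111 00100111 11001010 01111100 11011010 01110010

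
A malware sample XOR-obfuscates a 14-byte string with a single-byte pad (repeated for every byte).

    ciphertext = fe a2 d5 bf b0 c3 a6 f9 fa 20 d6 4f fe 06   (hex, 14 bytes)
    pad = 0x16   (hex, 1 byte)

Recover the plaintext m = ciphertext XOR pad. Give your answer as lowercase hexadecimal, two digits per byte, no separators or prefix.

The 1-byte key repeats, so the effective keystream is 16 16 16 16 16 16 16 16 16 16 16 16 16 16.
byte 0: fe XOR 16 = e8
byte 1: a2 XOR 16 = b4
byte 2: d5 XOR 16 = c3
byte 3: bf XOR 16 = a9
byte 4: b0 XOR 16 = a6
byte 5: c3 XOR 16 = d5
byte 6: a6 XOR 16 = b0
byte 7: f9 XOR 16 = ef
byte 8: fa XOR 16 = ec
byte 9: 20 XOR 16 = 36
byte 10: d6 XOR 16 = c0
byte 11: 4f XOR 16 = 59
byte 12: fe XOR 16 = e8
byte 13: 06 XOR 16 = 10

e8b4c3a9a6d5b0efec36c059e810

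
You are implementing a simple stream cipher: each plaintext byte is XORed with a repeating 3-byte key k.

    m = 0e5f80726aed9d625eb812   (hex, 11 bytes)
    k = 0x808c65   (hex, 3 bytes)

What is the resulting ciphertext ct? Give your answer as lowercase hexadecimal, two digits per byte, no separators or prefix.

8ed3e5f2e6881dee3b389e

The 3-byte key repeats, so the effective keystream is 80 8c 65 80 8c 65 80 8c 65 80 8c.
byte 0: 00001110 ^ 10000000 = 10001110
byte 1: 01011111 ^ 10001100 = 11010011
byte 2: 10000000 ^ 01100101 = 11100101
byte 3: 01110010 ^ 10000000 = 11110010
byte 4: 01101010 ^ 10001100 = 11100110
byte 5: 11101101 ^ 01100101 = 10001000
byte 6: 10011101 ^ 10000000 = 00011101
byte 7: 01100010 ^ 10001100 = 11101110
byte 8: 01011110 ^ 01100101 = 00111011
byte 9: 10111000 ^ 10000000 = 00111000
byte 10: 00010010 ^ 10001100 = 10011110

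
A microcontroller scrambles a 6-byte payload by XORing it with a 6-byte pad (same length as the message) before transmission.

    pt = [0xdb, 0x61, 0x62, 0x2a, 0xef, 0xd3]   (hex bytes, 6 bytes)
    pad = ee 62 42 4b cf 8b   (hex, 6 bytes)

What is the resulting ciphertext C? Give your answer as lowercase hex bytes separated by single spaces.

XOR is its own inverse, so applying the key byte-wise gives the result directly.
11011011 xor 11101110 = 00110101
01100001 xor 01100010 = 00000011
01100010 xor 01000010 = 00100000
00101010 xor 01001011 = 01100001
11101111 xor 11001111 = 00100000
11010011 xor 10001011 = 01011000

35 03 20 61 20 58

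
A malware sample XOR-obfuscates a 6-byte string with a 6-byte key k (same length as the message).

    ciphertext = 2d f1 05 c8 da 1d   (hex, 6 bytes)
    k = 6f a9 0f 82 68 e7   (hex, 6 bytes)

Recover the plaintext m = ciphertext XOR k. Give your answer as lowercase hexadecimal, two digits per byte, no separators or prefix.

42580a4ab2fa

2d ⊕ 6f = 42
f1 ⊕ a9 = 58
05 ⊕ 0f = 0a
c8 ⊕ 82 = 4a
da ⊕ 68 = b2
1d ⊕ e7 = fa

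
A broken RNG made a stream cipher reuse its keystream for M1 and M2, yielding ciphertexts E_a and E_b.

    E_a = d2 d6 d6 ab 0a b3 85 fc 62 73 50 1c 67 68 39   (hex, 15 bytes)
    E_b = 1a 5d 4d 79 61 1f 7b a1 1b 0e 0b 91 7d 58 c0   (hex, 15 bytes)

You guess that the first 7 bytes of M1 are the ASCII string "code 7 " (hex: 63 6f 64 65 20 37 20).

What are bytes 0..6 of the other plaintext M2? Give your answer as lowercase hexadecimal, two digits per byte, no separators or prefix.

abe4ffb74b9bde

First, E_a ⊕ E_b = (M1 ⊕ K) ⊕ (M2 ⊕ K) = M1 ⊕ M2, so the key drops out. Then M2 = (M1 ⊕ M2) ⊕ M1 over the first 7 bytes.
byte 0: (d2 ^ 1a) ^ 63 = c8 ^ 63 = ab
byte 1: (d6 ^ 5d) ^ 6f = 8b ^ 6f = e4
byte 2: (d6 ^ 4d) ^ 64 = 9b ^ 64 = ff
byte 3: (ab ^ 79) ^ 65 = d2 ^ 65 = b7
byte 4: (0a ^ 61) ^ 20 = 6b ^ 20 = 4b
byte 5: (b3 ^ 1f) ^ 37 = ac ^ 37 = 9b
byte 6: (85 ^ 7b) ^ 20 = fe ^ 20 = de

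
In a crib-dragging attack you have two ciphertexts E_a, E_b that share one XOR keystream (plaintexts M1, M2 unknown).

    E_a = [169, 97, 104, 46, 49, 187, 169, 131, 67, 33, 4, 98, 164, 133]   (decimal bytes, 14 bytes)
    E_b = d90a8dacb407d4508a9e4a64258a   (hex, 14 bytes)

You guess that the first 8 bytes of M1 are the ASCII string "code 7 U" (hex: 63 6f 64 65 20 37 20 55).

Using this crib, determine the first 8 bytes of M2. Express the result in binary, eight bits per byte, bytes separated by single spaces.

00010011 00000100 10000001 11100111 10100101 10001011 01011101 10000110

First, E_a ⊕ E_b = (M1 ⊕ K) ⊕ (M2 ⊕ K) = M1 ⊕ M2, so the key drops out. Then M2 = (M1 ⊕ M2) ⊕ M1 over the first 8 bytes.
byte 0: (a9 xor d9) xor 63 = 70 xor 63 = 13
byte 1: (61 xor 0a) xor 6f = 6b xor 6f = 04
byte 2: (68 xor 8d) xor 64 = e5 xor 64 = 81
byte 3: (2e xor ac) xor 65 = 82 xor 65 = e7
byte 4: (31 xor b4) xor 20 = 85 xor 20 = a5
byte 5: (bb xor 07) xor 37 = bc xor 37 = 8b
byte 6: (a9 xor d4) xor 20 = 7d xor 20 = 5d
byte 7: (83 xor 50) xor 55 = d3 xor 55 = 86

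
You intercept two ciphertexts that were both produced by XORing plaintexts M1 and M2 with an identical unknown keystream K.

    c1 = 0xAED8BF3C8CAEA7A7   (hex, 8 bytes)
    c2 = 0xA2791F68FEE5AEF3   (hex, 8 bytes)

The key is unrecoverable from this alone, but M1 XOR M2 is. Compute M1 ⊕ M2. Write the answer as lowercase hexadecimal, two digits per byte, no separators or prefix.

c1 ⊕ c2 = (M1 ⊕ K) ⊕ (M2 ⊕ K) = M1 ⊕ M2 — the shared key cancels under XOR.
10101110 xor 10100010 = 00001100
11011000 xor 01111001 = 10100001
10111111 xor 00011111 = 10100000
00111100 xor 01101000 = 01010100
10001100 xor 11111110 = 01110010
10101110 xor 11100101 = 01001011
10100111 xor 10101110 = 00001001
10100111 xor 11110011 = 01010100

0ca1a054724b0954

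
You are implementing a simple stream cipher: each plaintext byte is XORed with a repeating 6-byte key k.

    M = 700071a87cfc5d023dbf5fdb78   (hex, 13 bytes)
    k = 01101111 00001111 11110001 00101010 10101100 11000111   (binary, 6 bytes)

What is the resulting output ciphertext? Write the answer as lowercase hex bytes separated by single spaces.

1f 0f 80 82 d0 3b 32 0d cc 95 f3 1c 17

The 6-byte key repeats, so the effective keystream is 6f 0f f1 2a ac c7 6f 0f f1 2a ac c7 6f.
byte 0: 70 ⊕ 6f = 1f
byte 1: 00 ⊕ 0f = 0f
byte 2: 71 ⊕ f1 = 80
byte 3: a8 ⊕ 2a = 82
byte 4: 7c ⊕ ac = d0
byte 5: fc ⊕ c7 = 3b
byte 6: 5d ⊕ 6f = 32
byte 7: 02 ⊕ 0f = 0d
byte 8: 3d ⊕ f1 = cc
byte 9: bf ⊕ 2a = 95
byte 10: 5f ⊕ ac = f3
byte 11: db ⊕ c7 = 1c
byte 12: 78 ⊕ 6f = 17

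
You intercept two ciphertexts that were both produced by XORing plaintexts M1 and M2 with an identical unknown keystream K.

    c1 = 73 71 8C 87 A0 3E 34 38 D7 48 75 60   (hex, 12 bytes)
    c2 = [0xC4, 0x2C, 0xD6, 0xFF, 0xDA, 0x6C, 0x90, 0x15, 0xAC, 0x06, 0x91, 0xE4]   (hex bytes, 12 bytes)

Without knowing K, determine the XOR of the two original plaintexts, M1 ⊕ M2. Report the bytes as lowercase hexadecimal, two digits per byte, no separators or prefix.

b75d5a787a52a42d7b4ee484

c1 ⊕ c2 = (M1 ⊕ K) ⊕ (M2 ⊕ K) = M1 ⊕ M2 — the shared key cancels under XOR.
01110011 ^ 11000100 = 10110111
01110001 ^ 00101100 = 01011101
10001100 ^ 11010110 = 01011010
10000111 ^ 11111111 = 01111000
10100000 ^ 11011010 = 01111010
00111110 ^ 01101100 = 01010010
00110100 ^ 10010000 = 10100100
00111000 ^ 00010101 = 00101101
11010111 ^ 10101100 = 01111011
01001000 ^ 00000110 = 01001110
01110101 ^ 10010001 = 11100100
01100000 ^ 11100100 = 10000100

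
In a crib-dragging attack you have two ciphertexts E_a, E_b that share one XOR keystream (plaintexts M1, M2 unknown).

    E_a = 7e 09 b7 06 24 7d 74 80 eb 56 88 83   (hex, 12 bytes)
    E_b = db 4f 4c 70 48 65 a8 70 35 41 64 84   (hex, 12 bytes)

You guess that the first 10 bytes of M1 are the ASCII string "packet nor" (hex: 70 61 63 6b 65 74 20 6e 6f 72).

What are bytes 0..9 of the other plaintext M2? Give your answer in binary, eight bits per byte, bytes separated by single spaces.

First, E_a ⊕ E_b = (M1 ⊕ K) ⊕ (M2 ⊕ K) = M1 ⊕ M2, so the key drops out. Then M2 = (M1 ⊕ M2) ⊕ M1 over the first 10 bytes.
byte 0: (7e ⊕ db) ⊕ 70 = a5 ⊕ 70 = d5
byte 1: (09 ⊕ 4f) ⊕ 61 = 46 ⊕ 61 = 27
byte 2: (b7 ⊕ 4c) ⊕ 63 = fb ⊕ 63 = 98
byte 3: (06 ⊕ 70) ⊕ 6b = 76 ⊕ 6b = 1d
byte 4: (24 ⊕ 48) ⊕ 65 = 6c ⊕ 65 = 09
byte 5: (7d ⊕ 65) ⊕ 74 = 18 ⊕ 74 = 6c
byte 6: (74 ⊕ a8) ⊕ 20 = dc ⊕ 20 = fc
byte 7: (80 ⊕ 70) ⊕ 6e = f0 ⊕ 6e = 9e
byte 8: (eb ⊕ 35) ⊕ 6f = de ⊕ 6f = b1
byte 9: (56 ⊕ 41) ⊕ 72 = 17 ⊕ 72 = 65

11010101 00100111 10011000 00011101 00001001 01101100 11111100 10011110 10110001 01100101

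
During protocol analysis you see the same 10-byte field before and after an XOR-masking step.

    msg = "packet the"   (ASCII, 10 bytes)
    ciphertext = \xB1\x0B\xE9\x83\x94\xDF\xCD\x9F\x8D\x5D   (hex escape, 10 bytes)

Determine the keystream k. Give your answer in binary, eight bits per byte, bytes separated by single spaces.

Since ciphertext = msg ⊕ k, XORing both sides with msg gives k = msg ⊕ ciphertext.
byte 0: 112 ^ 177 = 193
byte 1:  97 ^  11 = 106
byte 2:  99 ^ 233 = 138
byte 3: 107 ^ 131 = 232
byte 4: 101 ^ 148 = 241
byte 5: 116 ^ 223 = 171
byte 6:  32 ^ 205 = 237
byte 7: 116 ^ 159 = 235
byte 8: 104 ^ 141 = 229
byte 9: 101 ^  93 =  56

11000001 01101010 10001010 11101000 11110001 10101011 11101101 11101011 11100101 00111000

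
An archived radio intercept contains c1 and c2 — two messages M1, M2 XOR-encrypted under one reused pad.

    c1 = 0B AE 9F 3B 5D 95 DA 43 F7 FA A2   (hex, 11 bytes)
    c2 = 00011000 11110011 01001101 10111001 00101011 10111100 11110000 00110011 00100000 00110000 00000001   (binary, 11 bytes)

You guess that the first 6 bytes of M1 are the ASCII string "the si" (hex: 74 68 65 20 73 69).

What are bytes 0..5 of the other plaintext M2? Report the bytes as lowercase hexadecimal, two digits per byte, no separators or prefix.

First, c1 ⊕ c2 = (M1 ⊕ K) ⊕ (M2 ⊕ K) = M1 ⊕ M2, so the key drops out. Then M2 = (M1 ⊕ M2) ⊕ M1 over the first 6 bytes.
byte 0: (0b ^ 18) ^ 74 = 13 ^ 74 = 67
byte 1: (ae ^ f3) ^ 68 = 5d ^ 68 = 35
byte 2: (9f ^ 4d) ^ 65 = d2 ^ 65 = b7
byte 3: (3b ^ b9) ^ 20 = 82 ^ 20 = a2
byte 4: (5d ^ 2b) ^ 73 = 76 ^ 73 = 05
byte 5: (95 ^ bc) ^ 69 = 29 ^ 69 = 40

6735b7a20540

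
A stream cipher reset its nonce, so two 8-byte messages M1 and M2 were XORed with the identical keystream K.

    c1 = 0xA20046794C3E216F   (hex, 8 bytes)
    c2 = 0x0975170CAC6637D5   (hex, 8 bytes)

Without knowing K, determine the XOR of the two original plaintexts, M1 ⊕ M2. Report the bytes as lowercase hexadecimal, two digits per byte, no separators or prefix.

ab755175e05816ba

c1 ⊕ c2 = (M1 ⊕ K) ⊕ (M2 ⊕ K) = M1 ⊕ M2 — the shared key cancels under XOR.
a2 xor 09 = ab
00 xor 75 = 75
46 xor 17 = 51
79 xor 0c = 75
4c xor ac = e0
3e xor 66 = 58
21 xor 37 = 16
6f xor d5 = ba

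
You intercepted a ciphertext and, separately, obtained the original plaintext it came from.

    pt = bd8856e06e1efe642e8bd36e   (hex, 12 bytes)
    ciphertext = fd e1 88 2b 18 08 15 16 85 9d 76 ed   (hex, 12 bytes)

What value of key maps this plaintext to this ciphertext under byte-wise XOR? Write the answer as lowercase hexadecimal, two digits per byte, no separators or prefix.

4069decb7616eb72ab16a583

Since ciphertext = pt ⊕ key, XORing both sides with pt gives key = pt ⊕ ciphertext.
byte 0: 10111101 ⊕ 11111101 = 01000000
byte 1: 10001000 ⊕ 11100001 = 01101001
byte 2: 01010110 ⊕ 10001000 = 11011110
byte 3: 11100000 ⊕ 00101011 = 11001011
byte 4: 01101110 ⊕ 00011000 = 01110110
byte 5: 00011110 ⊕ 00001000 = 00010110
byte 6: 11111110 ⊕ 00010101 = 11101011
byte 7: 01100100 ⊕ 00010110 = 01110010
byte 8: 00101110 ⊕ 10000101 = 10101011
byte 9: 10001011 ⊕ 10011101 = 00010110
byte 10: 11010011 ⊕ 01110110 = 10100101
byte 11: 01101110 ⊕ 11101101 = 10000011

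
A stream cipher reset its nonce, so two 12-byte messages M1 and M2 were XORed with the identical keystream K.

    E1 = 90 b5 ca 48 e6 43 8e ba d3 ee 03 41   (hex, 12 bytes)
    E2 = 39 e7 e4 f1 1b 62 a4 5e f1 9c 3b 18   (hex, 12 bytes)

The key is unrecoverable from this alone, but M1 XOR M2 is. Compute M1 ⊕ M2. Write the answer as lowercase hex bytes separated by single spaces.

E1 ⊕ E2 = (M1 ⊕ K) ⊕ (M2 ⊕ K) = M1 ⊕ M2 — the shared key cancels under XOR.
90 ^ 39 = a9
b5 ^ e7 = 52
ca ^ e4 = 2e
48 ^ f1 = b9
e6 ^ 1b = fd
43 ^ 62 = 21
8e ^ a4 = 2a
ba ^ 5e = e4
d3 ^ f1 = 22
ee ^ 9c = 72
03 ^ 3b = 38
41 ^ 18 = 59

a9 52 2e b9 fd 21 2a e4 22 72 38 59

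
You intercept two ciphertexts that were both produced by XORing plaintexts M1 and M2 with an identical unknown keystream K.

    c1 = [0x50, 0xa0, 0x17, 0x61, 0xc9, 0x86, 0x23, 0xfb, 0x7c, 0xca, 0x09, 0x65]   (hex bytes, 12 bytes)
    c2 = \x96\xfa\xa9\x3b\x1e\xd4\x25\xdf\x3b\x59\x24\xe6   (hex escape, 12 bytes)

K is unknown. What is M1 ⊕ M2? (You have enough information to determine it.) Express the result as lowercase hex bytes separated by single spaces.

c6 5a be 5a d7 52 06 24 47 93 2d 83

c1 ⊕ c2 = (M1 ⊕ K) ⊕ (M2 ⊕ K) = M1 ⊕ M2 — the shared key cancels under XOR.
50 XOR 96 = c6
a0 XOR fa = 5a
17 XOR a9 = be
61 XOR 3b = 5a
c9 XOR 1e = d7
86 XOR d4 = 52
23 XOR 25 = 06
fb XOR df = 24
7c XOR 3b = 47
ca XOR 59 = 93
09 XOR 24 = 2d
65 XOR e6 = 83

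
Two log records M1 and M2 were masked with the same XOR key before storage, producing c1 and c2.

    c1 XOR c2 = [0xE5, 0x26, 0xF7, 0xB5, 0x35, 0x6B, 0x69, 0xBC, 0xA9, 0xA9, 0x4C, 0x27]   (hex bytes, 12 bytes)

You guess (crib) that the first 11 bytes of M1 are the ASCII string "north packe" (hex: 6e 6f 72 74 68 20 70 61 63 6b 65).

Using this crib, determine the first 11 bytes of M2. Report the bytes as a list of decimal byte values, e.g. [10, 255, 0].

[139, 73, 133, 193, 93, 75, 25, 221, 202, 194, 41]

Since c1 ⊕ c2 = M1 ⊕ M2, XORing with the guessed M1 bytes yields the corresponding M2 bytes: M2 = (c1 ⊕ c2) ⊕ M1.
11100101 ⊕ 01101110 = 10001011
00100110 ⊕ 01101111 = 01001001
11110111 ⊕ 01110010 = 10000101
10110101 ⊕ 01110100 = 11000001
00110101 ⊕ 01101000 = 01011101
01101011 ⊕ 00100000 = 01001011
01101001 ⊕ 01110000 = 00011001
10111100 ⊕ 01100001 = 11011101
10101001 ⊕ 01100011 = 11001010
10101001 ⊕ 01101011 = 11000010
01001100 ⊕ 01100101 = 00101001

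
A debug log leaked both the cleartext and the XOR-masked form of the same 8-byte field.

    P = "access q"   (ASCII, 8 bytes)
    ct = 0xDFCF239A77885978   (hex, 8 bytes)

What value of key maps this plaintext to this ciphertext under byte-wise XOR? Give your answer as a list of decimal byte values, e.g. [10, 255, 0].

[190, 172, 64, 255, 4, 251, 121, 9]

Since ct = P ⊕ key, XORing both sides with P gives key = P ⊕ ct.
61 ^ df = be
63 ^ cf = ac
63 ^ 23 = 40
65 ^ 9a = ff
73 ^ 77 = 04
73 ^ 88 = fb
20 ^ 59 = 79
71 ^ 78 = 09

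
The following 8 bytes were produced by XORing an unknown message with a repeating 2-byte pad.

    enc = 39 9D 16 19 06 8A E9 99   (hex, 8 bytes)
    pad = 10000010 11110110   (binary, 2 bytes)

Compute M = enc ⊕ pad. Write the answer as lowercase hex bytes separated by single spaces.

bb 6b 94 ef 84 7c 6b 6f

The 2-byte key repeats, so the effective keystream is 82 f6 82 f6 82 f6 82 f6.
byte 0: 39 ^ 82 = bb
byte 1: 9d ^ f6 = 6b
byte 2: 16 ^ 82 = 94
byte 3: 19 ^ f6 = ef
byte 4: 06 ^ 82 = 84
byte 5: 8a ^ f6 = 7c
byte 6: e9 ^ 82 = 6b
byte 7: 99 ^ f6 = 6f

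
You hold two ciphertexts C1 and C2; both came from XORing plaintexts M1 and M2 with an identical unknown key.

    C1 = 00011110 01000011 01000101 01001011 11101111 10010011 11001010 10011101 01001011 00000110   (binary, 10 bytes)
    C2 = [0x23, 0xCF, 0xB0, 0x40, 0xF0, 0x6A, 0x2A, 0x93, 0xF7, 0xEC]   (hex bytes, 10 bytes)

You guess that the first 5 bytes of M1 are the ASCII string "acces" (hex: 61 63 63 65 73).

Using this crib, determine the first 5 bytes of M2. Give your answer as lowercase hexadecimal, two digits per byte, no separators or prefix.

5cef966e6c

First, C1 ⊕ C2 = (M1 ⊕ K) ⊕ (M2 ⊕ K) = M1 ⊕ M2, so the key drops out. Then M2 = (M1 ⊕ M2) ⊕ M1 over the first 5 bytes.
byte 0: (1e ⊕ 23) ⊕ 61 = 3d ⊕ 61 = 5c
byte 1: (43 ⊕ cf) ⊕ 63 = 8c ⊕ 63 = ef
byte 2: (45 ⊕ b0) ⊕ 63 = f5 ⊕ 63 = 96
byte 3: (4b ⊕ 40) ⊕ 65 = 0b ⊕ 65 = 6e
byte 4: (ef ⊕ f0) ⊕ 73 = 1f ⊕ 73 = 6c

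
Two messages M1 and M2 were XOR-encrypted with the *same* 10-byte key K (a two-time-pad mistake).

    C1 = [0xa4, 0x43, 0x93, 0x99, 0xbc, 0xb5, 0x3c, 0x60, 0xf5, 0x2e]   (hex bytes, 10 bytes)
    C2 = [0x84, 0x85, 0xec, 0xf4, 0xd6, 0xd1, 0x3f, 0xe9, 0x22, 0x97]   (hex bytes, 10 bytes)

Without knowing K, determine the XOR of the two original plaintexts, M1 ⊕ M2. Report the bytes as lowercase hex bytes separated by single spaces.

20 c6 7f 6d 6a 64 03 89 d7 b9

C1 ⊕ C2 = (M1 ⊕ K) ⊕ (M2 ⊕ K) = M1 ⊕ M2 — the shared key cancels under XOR.
byte 0: 164 ^ 132 =  32
byte 1:  67 ^ 133 = 198
byte 2: 147 ^ 236 = 127
byte 3: 153 ^ 244 = 109
byte 4: 188 ^ 214 = 106
byte 5: 181 ^ 209 = 100
byte 6:  60 ^  63 =   3
byte 7:  96 ^ 233 = 137
byte 8: 245 ^  34 = 215
byte 9:  46 ^ 151 = 185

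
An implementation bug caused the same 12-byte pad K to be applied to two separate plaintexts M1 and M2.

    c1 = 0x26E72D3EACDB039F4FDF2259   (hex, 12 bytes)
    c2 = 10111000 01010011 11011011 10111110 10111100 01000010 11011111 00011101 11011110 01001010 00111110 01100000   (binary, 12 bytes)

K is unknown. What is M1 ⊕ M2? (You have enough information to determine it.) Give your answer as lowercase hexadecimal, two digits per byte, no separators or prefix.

9eb4f6801099dc8291951c39

c1 ⊕ c2 = (M1 ⊕ K) ⊕ (M2 ⊕ K) = M1 ⊕ M2 — the shared key cancels under XOR.
26 ⊕ b8 = 9e
e7 ⊕ 53 = b4
2d ⊕ db = f6
3e ⊕ be = 80
ac ⊕ bc = 10
db ⊕ 42 = 99
03 ⊕ df = dc
9f ⊕ 1d = 82
4f ⊕ de = 91
df ⊕ 4a = 95
22 ⊕ 3e = 1c
59 ⊕ 60 = 39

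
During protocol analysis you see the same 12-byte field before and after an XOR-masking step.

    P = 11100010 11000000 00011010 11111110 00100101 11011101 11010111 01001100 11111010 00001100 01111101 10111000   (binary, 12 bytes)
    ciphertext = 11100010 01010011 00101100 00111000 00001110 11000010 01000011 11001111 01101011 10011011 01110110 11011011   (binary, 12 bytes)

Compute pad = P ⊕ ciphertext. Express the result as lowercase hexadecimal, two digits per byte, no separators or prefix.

Since ciphertext = P ⊕ pad, XORing both sides with P gives pad = P ⊕ ciphertext.
e2 xor e2 = 00
c0 xor 53 = 93
1a xor 2c = 36
fe xor 38 = c6
25 xor 0e = 2b
dd xor c2 = 1f
d7 xor 43 = 94
4c xor cf = 83
fa xor 6b = 91
0c xor 9b = 97
7d xor 76 = 0b
b8 xor db = 63

009336c62b1f948391970b63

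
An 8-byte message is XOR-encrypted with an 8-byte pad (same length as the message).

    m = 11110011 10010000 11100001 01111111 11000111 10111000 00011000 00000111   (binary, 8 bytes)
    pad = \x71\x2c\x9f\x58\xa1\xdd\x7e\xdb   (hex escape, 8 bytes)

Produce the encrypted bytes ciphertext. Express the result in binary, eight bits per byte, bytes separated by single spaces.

XOR is its own inverse, so applying the key byte-wise gives the result directly.
f3 XOR 71 = 82
90 XOR 2c = bc
e1 XOR 9f = 7e
7f XOR 58 = 27
c7 XOR a1 = 66
b8 XOR dd = 65
18 XOR 7e = 66
07 XOR db = dc

10000010 10111100 01111110 00100111 01100110 01100101 01100110 11011100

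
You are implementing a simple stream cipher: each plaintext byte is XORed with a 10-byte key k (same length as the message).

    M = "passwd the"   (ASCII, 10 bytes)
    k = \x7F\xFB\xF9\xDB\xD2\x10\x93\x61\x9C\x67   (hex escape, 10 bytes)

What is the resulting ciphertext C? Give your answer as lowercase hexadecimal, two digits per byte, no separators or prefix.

XOR is its own inverse, so applying the key byte-wise gives the result directly.
70 ^ 7f = 0f
61 ^ fb = 9a
73 ^ f9 = 8a
73 ^ db = a8
77 ^ d2 = a5
64 ^ 10 = 74
20 ^ 93 = b3
74 ^ 61 = 15
68 ^ 9c = f4
65 ^ 67 = 02

0f9a8aa8a574b315f402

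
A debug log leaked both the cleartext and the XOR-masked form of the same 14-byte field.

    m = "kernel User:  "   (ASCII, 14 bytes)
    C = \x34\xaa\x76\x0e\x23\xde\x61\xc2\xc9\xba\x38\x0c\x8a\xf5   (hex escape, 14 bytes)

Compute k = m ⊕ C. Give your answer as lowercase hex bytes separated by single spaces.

Since C = m ⊕ k, XORing both sides with m gives k = m ⊕ C.
107 ^  52 =  95
101 ^ 170 = 207
114 ^ 118 =   4
110 ^  14 =  96
101 ^  35 =  70
108 ^ 222 = 178
 32 ^  97 =  65
 85 ^ 194 = 151
115 ^ 201 = 186
101 ^ 186 = 223
114 ^  56 =  74
 58 ^  12 =  54
 32 ^ 138 = 170
 32 ^ 245 = 213

5f cf 04 60 46 b2 41 97 ba df 4a 36 aa d5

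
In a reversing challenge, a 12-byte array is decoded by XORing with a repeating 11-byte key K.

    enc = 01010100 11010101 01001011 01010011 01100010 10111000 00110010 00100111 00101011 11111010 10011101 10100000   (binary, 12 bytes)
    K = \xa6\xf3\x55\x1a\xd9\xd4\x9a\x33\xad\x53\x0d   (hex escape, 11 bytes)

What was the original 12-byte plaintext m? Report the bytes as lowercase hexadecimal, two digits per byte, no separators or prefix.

The 11-byte key repeats, so the effective keystream is a6 f3 55 1a d9 d4 9a 33 ad 53 0d a6.
byte 0: 54 ⊕ a6 = f2
byte 1: d5 ⊕ f3 = 26
byte 2: 4b ⊕ 55 = 1e
byte 3: 53 ⊕ 1a = 49
byte 4: 62 ⊕ d9 = bb
byte 5: b8 ⊕ d4 = 6c
byte 6: 32 ⊕ 9a = a8
byte 7: 27 ⊕ 33 = 14
byte 8: 2b ⊕ ad = 86
byte 9: fa ⊕ 53 = a9
byte 10: 9d ⊕ 0d = 90
byte 11: a0 ⊕ a6 = 06

f2261e49bb6ca81486a99006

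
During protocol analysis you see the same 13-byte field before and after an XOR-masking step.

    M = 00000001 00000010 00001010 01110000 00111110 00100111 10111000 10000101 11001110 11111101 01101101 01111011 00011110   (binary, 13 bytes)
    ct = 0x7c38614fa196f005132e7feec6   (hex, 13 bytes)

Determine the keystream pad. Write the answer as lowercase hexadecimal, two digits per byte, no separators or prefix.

Since ct = M ⊕ pad, XORing both sides with M gives pad = M ⊕ ct.
  1 ^ 124 = 125
  2 ^  56 =  58
 10 ^  97 = 107
112 ^  79 =  63
 62 ^ 161 = 159
 39 ^ 150 = 177
184 ^ 240 =  72
133 ^   5 = 128
206 ^  19 = 221
253 ^  46 = 211
109 ^ 127 =  18
123 ^ 238 = 149
 30 ^ 198 = 216

7d3a6b3f9fb14880ddd31295d8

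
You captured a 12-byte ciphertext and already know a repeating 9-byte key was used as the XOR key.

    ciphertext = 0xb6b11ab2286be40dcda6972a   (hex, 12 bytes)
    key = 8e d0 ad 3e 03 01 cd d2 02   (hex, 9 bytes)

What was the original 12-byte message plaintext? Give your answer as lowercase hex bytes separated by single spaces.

38 61 b7 8c 2b 6a 29 df cf 28 47 87

The 9-byte key repeats, so the effective keystream is 8e d0 ad 3e 03 01 cd d2 02 8e d0 ad.
byte 0: b6 xor 8e = 38
byte 1: b1 xor d0 = 61
byte 2: 1a xor ad = b7
byte 3: b2 xor 3e = 8c
byte 4: 28 xor 03 = 2b
byte 5: 6b xor 01 = 6a
byte 6: e4 xor cd = 29
byte 7: 0d xor d2 = df
byte 8: cd xor 02 = cf
byte 9: a6 xor 8e = 28
byte 10: 97 xor d0 = 47
byte 11: 2a xor ad = 87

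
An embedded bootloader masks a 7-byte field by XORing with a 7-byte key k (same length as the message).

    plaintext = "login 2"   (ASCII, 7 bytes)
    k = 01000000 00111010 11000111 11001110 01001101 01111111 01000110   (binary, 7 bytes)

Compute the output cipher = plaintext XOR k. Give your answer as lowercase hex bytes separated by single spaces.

XOR is its own inverse, so applying the key byte-wise gives the result directly.
6c ⊕ 40 = 2c
6f ⊕ 3a = 55
67 ⊕ c7 = a0
69 ⊕ ce = a7
6e ⊕ 4d = 23
20 ⊕ 7f = 5f
32 ⊕ 46 = 74

2c 55 a0 a7 23 5f 74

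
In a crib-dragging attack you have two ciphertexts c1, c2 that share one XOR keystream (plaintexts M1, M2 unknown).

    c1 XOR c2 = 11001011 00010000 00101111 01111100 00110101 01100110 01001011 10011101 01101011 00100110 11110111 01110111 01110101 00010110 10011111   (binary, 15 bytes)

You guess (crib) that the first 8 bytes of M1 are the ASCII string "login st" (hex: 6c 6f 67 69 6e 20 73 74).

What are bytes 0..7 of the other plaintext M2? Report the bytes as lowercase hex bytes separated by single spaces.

Since c1 ⊕ c2 = M1 ⊕ M2, XORing with the guessed M1 bytes yields the corresponding M2 bytes: M2 = (c1 ⊕ c2) ⊕ M1.
cb XOR 6c = a7
10 XOR 6f = 7f
2f XOR 67 = 48
7c XOR 69 = 15
35 XOR 6e = 5b
66 XOR 20 = 46
4b XOR 73 = 38
9d XOR 74 = e9

a7 7f 48 15 5b 46 38 e9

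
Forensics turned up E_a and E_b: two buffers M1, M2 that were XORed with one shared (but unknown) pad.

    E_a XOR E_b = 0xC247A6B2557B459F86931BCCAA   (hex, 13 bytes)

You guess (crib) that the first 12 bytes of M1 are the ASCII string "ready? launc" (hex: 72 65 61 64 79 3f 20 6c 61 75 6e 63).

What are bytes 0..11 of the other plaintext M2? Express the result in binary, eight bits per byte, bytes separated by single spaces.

Since E_a ⊕ E_b = M1 ⊕ M2, XORing with the guessed M1 bytes yields the corresponding M2 bytes: M2 = (E_a ⊕ E_b) ⊕ M1.
c2 xor 72 = b0
47 xor 65 = 22
a6 xor 61 = c7
b2 xor 64 = d6
55 xor 79 = 2c
7b xor 3f = 44
45 xor 20 = 65
9f xor 6c = f3
86 xor 61 = e7
93 xor 75 = e6
1b xor 6e = 75
cc xor 63 = af

10110000 00100010 11000111 11010110 00101100 01000100 01100101 11110011 11100111 11100110 01110101 10101111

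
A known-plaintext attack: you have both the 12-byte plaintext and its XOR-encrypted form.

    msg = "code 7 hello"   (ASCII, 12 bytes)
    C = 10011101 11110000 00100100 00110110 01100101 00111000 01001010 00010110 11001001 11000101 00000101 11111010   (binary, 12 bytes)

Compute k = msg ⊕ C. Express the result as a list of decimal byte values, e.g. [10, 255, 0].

[254, 159, 64, 83, 69, 15, 106, 126, 172, 169, 105, 149]

Since C = msg ⊕ k, XORing both sides with msg gives k = msg ⊕ C.
63 xor 9d = fe
6f xor f0 = 9f
64 xor 24 = 40
65 xor 36 = 53
20 xor 65 = 45
37 xor 38 = 0f
20 xor 4a = 6a
68 xor 16 = 7e
65 xor c9 = ac
6c xor c5 = a9
6c xor 05 = 69
6f xor fa = 95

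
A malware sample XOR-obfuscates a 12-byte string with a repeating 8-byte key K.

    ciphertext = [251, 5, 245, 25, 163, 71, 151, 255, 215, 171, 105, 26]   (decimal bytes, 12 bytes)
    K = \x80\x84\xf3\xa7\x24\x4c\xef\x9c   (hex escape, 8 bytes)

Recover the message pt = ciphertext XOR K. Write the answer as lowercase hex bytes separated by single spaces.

7b 81 06 be 87 0b 78 63 57 2f 9a bd

The 8-byte key repeats, so the effective keystream is 80 84 f3 a7 24 4c ef 9c 80 84 f3 a7.
byte 0: 251 XOR 128 = 123
byte 1:   5 XOR 132 = 129
byte 2: 245 XOR 243 =   6
byte 3:  25 XOR 167 = 190
byte 4: 163 XOR  36 = 135
byte 5:  71 XOR  76 =  11
byte 6: 151 XOR 239 = 120
byte 7: 255 XOR 156 =  99
byte 8: 215 XOR 128 =  87
byte 9: 171 XOR 132 =  47
byte 10: 105 XOR 243 = 154
byte 11:  26 XOR 167 = 189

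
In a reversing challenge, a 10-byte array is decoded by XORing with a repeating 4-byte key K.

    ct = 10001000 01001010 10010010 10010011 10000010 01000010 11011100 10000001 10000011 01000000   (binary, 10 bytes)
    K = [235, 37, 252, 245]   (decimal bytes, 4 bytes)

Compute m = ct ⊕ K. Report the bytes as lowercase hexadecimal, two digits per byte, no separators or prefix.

636f6e66696720746865

The 4-byte key repeats, so the effective keystream is eb 25 fc f5 eb 25 fc f5 eb 25.
byte 0: 136 xor 235 =  99
byte 1:  74 xor  37 = 111
byte 2: 146 xor 252 = 110
byte 3: 147 xor 245 = 102
byte 4: 130 xor 235 = 105
byte 5:  66 xor  37 = 103
byte 6: 220 xor 252 =  32
byte 7: 129 xor 245 = 116
byte 8: 131 xor 235 = 104
byte 9:  64 xor  37 = 101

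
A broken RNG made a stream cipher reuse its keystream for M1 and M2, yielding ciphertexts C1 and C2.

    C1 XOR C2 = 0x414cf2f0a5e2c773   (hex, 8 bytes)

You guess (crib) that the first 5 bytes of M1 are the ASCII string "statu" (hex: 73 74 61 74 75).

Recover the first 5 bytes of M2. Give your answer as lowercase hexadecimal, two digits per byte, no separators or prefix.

Since C1 ⊕ C2 = M1 ⊕ M2, XORing with the guessed M1 bytes yields the corresponding M2 bytes: M2 = (C1 ⊕ C2) ⊕ M1.
41 XOR 73 = 32
4c XOR 74 = 38
f2 XOR 61 = 93
f0 XOR 74 = 84
a5 XOR 75 = d0

32389384d0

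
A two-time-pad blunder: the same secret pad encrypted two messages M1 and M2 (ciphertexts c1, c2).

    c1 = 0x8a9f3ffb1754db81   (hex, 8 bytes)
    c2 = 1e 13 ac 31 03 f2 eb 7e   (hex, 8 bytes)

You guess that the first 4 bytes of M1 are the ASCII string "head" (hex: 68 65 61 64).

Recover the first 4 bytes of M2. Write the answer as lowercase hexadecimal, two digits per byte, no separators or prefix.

fce9f2ae

First, c1 ⊕ c2 = (M1 ⊕ K) ⊕ (M2 ⊕ K) = M1 ⊕ M2, so the key drops out. Then M2 = (M1 ⊕ M2) ⊕ M1 over the first 4 bytes.
byte 0: (8a ^ 1e) ^ 68 = 94 ^ 68 = fc
byte 1: (9f ^ 13) ^ 65 = 8c ^ 65 = e9
byte 2: (3f ^ ac) ^ 61 = 93 ^ 61 = f2
byte 3: (fb ^ 31) ^ 64 = ca ^ 64 = ae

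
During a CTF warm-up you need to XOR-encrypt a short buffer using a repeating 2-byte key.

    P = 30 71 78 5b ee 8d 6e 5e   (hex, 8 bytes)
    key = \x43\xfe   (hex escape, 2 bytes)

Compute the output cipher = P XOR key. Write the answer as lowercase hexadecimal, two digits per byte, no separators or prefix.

738f3ba5ad732da0

The 2-byte key repeats, so the effective keystream is 43 fe 43 fe 43 fe 43 fe.
byte 0: 30 ⊕ 43 = 73
byte 1: 71 ⊕ fe = 8f
byte 2: 78 ⊕ 43 = 3b
byte 3: 5b ⊕ fe = a5
byte 4: ee ⊕ 43 = ad
byte 5: 8d ⊕ fe = 73
byte 6: 6e ⊕ 43 = 2d
byte 7: 5e ⊕ fe = a0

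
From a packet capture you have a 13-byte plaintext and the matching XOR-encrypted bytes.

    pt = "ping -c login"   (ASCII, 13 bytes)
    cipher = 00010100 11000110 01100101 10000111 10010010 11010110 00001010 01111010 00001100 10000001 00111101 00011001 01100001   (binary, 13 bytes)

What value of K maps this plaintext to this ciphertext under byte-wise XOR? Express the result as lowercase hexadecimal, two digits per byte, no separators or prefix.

Since cipher = pt ⊕ K, XORing both sides with pt gives K = pt ⊕ cipher.
70 ⊕ 14 = 64
69 ⊕ c6 = af
6e ⊕ 65 = 0b
67 ⊕ 87 = e0
20 ⊕ 92 = b2
2d ⊕ d6 = fb
63 ⊕ 0a = 69
20 ⊕ 7a = 5a
6c ⊕ 0c = 60
6f ⊕ 81 = ee
67 ⊕ 3d = 5a
69 ⊕ 19 = 70
6e ⊕ 61 = 0f

64af0be0b2fb695a60ee5a700f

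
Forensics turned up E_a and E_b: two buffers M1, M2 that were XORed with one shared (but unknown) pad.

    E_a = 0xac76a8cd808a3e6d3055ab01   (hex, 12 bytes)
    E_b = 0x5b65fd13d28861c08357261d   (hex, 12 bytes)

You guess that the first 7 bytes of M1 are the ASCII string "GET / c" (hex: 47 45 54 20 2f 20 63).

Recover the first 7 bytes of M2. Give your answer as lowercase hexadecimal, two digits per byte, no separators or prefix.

First, E_a ⊕ E_b = (M1 ⊕ K) ⊕ (M2 ⊕ K) = M1 ⊕ M2, so the key drops out. Then M2 = (M1 ⊕ M2) ⊕ M1 over the first 7 bytes.
byte 0: (ac ^ 5b) ^ 47 = f7 ^ 47 = b0
byte 1: (76 ^ 65) ^ 45 = 13 ^ 45 = 56
byte 2: (a8 ^ fd) ^ 54 = 55 ^ 54 = 01
byte 3: (cd ^ 13) ^ 20 = de ^ 20 = fe
byte 4: (80 ^ d2) ^ 2f = 52 ^ 2f = 7d
byte 5: (8a ^ 88) ^ 20 = 02 ^ 20 = 22
byte 6: (3e ^ 61) ^ 63 = 5f ^ 63 = 3c

b05601fe7d223c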